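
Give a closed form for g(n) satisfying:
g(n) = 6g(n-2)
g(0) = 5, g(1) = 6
Characteristic equation: x² - 6 = 0.
Discriminant Δ = (0)² + 4·(6) = 24.
Roots r₁,₂ = (0 ± √24)/2, so r₁ = \sqrt{6}, r₂ = - \sqrt{6}.
General solution: g(n) = A·r₁^n + B·r₂^n.
From the initial conditions, A + B = 5 and r₁A + r₂B = 6.
Since r₁ - r₂ = √24: A = (6 - (5)r₂)/√24 = \frac{\sqrt{6}}{2} + \frac{5}{2}, and B = 5 - A = \frac{5}{2} - \frac{\sqrt{6}}{2}.
So g(n) = \left(\frac{\sqrt{6}}{2} + \frac{5}{2}\right)\left(\sqrt{6}\right)^n + \left(\frac{5}{2} - \frac{\sqrt{6}}{2}\right)\left(- \sqrt{6}\right)^n.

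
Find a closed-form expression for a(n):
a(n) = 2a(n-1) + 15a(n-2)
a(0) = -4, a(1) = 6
Characteristic equation: x² - 2x - 15 = 0, which factors as (x - (-3))(x - (5)) = 0.
Roots r₁ = -3, r₂ = 5 (distinct).
General solution: a(n) = A·(-3)^n + B·(5)^n.
From a(0) = -4: A + B = -4.
From a(1) = 6: -3A + 5B = 6.
Solving: A = - \frac{13}{4}, B = - \frac{3}{4}.
So a(n) = - \frac{13 \left(-3\right)^{n}}{4} - \frac{3 \cdot 5^{n}}{4}.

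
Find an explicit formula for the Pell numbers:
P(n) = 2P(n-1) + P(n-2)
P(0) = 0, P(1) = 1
This is the Pell sequence.
Characteristic equation: x² - 2x - 1 = 0; roots r₁ = 1 + \sqrt{2}, r₂ = 1 - \sqrt{2}.
General: P(n) = A·r₁^n + B·r₂^n. Solving with P(0)=0, P(1)=1 gives A = \frac{\sqrt{2}}{4}, B = - \frac{\sqrt{2}}{4}.
So P(n) = \frac{\sqrt{2} \left(- \left(1 - \sqrt{2}\right)^{n} + \left(1 + \sqrt{2}\right)^{n}\right)}{4}.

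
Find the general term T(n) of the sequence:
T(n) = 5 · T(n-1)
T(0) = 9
Pure geometric recurrence with ratio 5.
By induction T(n) = T(0) · (5)^n = 9 \cdot 5^{n}.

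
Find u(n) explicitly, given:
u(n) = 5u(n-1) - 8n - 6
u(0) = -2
First-order linear with linear forcing.
Homogeneous solution: u_h(n) = A·(5)^n.
Try particular u_p(n) = pn + q. Substituting:
  pn + q = 5(p(n-1) + q) - 8n - 6.
Matching the n-coefficient: p = 5p - 8 ⇒ p = 2.
Matching constants: q = -5p + 5q - 6 ⇒ q = 4.
General: u(n) = A·(5)^n + 2 n + 4.
Apply u(0) = -2: A + 4 = -2 ⇒ A = -6.
So u(n) = - 6 \cdot 5^{n} + 2 n + 4.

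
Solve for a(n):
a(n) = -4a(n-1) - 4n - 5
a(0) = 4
First-order linear with linear forcing.
Homogeneous solution: a_h(n) = A·(-4)^n.
Try particular a_p(n) = pn + q. Substituting:
  pn + q = -4(p(n-1) + q) - 4n - 5.
Matching the n-coefficient: p = -4p - 4 ⇒ p = - \frac{4}{5}.
Matching constants: q = 4p - 4q - 5 ⇒ q = - \frac{41}{25}.
General: a(n) = A·(-4)^n - \frac{4 n}{5} - \frac{41}{25}.
Apply a(0) = 4: A - \frac{41}{25} = 4 ⇒ A = \frac{141}{25}.
So a(n) = \frac{141 \left(-4\right)^{n}}{25} - \frac{4 n}{5} - \frac{41}{25}.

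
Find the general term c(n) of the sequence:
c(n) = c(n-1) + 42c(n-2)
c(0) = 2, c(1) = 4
Characteristic equation: x² - x - 42 = 0, which factors as (x - (-6))(x - (7)) = 0.
Roots r₁ = -6, r₂ = 7 (distinct).
General solution: c(n) = A·(-6)^n + B·(7)^n.
From c(0) = 2: A + B = 2.
From c(1) = 4: -6A + 7B = 4.
Solving: A = \frac{10}{13}, B = \frac{16}{13}.
So c(n) = \frac{10 \left(-6\right)^{n}}{13} + \frac{16 \cdot 7^{n}}{13}.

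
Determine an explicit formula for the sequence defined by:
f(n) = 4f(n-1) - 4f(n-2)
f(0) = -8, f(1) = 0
Characteristic equation: x² - 4x + 4 = 0, which is (x - (2))².
Repeated root r = 2.
General solution: f(n) = (A + Bn)·(2)^n.
From f(0) = -8: A = -8.
From f(1) = 0: (A + B)·(2) = 0 ⇒ B = 8.
So f(n) = \left(8 n - 8\right) \cdot (2)^n.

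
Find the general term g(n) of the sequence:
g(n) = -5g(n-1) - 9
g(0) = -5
First-order linear non-homogeneous.
Homogeneous solution: g_h(n) = A·(-5)^n.
Try constant particular solution g_p = K: K = -5K - 9 ⇒ K = - \frac{3}{2}.
General: g(n) = A·(-5)^n - \frac{3}{2}.
Apply g(0) = -5: A - \frac{3}{2} = -5 ⇒ A = - \frac{7}{2}.
So g(n) = - \frac{7 \left(-5\right)^{n}}{2} - \frac{3}{2}.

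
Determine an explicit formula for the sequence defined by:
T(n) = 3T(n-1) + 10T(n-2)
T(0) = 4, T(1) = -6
Characteristic equation: x² - 3x - 10 = 0, which factors as (x - (5))(x - (-2)) = 0.
Roots r₁ = 5, r₂ = -2 (distinct).
General solution: T(n) = A·(5)^n + B·(-2)^n.
From T(0) = 4: A + B = 4.
From T(1) = -6: 5A - 2B = -6.
Solving: A = \frac{2}{7}, B = \frac{26}{7}.
So T(n) = \frac{26 \left(-2\right)^{n}}{7} + \frac{2 \cdot 5^{n}}{7}.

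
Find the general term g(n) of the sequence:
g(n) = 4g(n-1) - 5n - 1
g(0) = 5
First-order linear with linear forcing.
Homogeneous solution: g_h(n) = A·(4)^n.
Try particular g_p(n) = pn + q. Substituting:
  pn + q = 4(p(n-1) + q) - 5n - 1.
Matching the n-coefficient: p = 4p - 5 ⇒ p = \frac{5}{3}.
Matching constants: q = -4p + 4q - 1 ⇒ q = \frac{23}{9}.
General: g(n) = A·(4)^n + \frac{5 n}{3} + \frac{23}{9}.
Apply g(0) = 5: A + \frac{23}{9} = 5 ⇒ A = \frac{22}{9}.
So g(n) = \frac{22 \cdot 4^{n}}{9} + \frac{5 n}{3} + \frac{23}{9}.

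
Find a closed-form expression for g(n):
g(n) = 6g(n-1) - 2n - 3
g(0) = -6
First-order linear with linear forcing.
Homogeneous solution: g_h(n) = A·(6)^n.
Try particular g_p(n) = pn + q. Substituting:
  pn + q = 6(p(n-1) + q) - 2n - 3.
Matching the n-coefficient: p = 6p - 2 ⇒ p = \frac{2}{5}.
Matching constants: q = -6p + 6q - 3 ⇒ q = \frac{27}{25}.
General: g(n) = A·(6)^n + \frac{2 n}{5} + \frac{27}{25}.
Apply g(0) = -6: A + \frac{27}{25} = -6 ⇒ A = - \frac{177}{25}.
So g(n) = - \frac{177 \cdot 6^{n}}{25} + \frac{2 n}{5} + \frac{27}{25}.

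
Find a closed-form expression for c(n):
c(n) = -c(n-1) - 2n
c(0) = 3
First-order linear with linear forcing.
Homogeneous solution: c_h(n) = A·(-1)^n.
Try particular c_p(n) = pn + q. Substituting:
  pn + q = -(p(n-1) + q) - 2n.
Matching the n-coefficient: p = -p - 2 ⇒ p = -1.
Matching constants: q = p - q ⇒ q = - \frac{1}{2}.
General: c(n) = A·(-1)^n - n - \frac{1}{2}.
Apply c(0) = 3: A - \frac{1}{2} = 3 ⇒ A = \frac{7}{2}.
So c(n) = \frac{7 \left(-1\right)^{n}}{2} - n - \frac{1}{2}.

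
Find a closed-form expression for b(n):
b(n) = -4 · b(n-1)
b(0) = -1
Pure geometric recurrence with ratio -4.
By induction b(n) = b(0) · (-4)^n = - \left(-4\right)^{n}.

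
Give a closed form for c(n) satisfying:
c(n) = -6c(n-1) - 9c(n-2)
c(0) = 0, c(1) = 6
Characteristic equation: x² + 6x + 9 = 0, which is (x - (-3))².
Repeated root r = -3.
General solution: c(n) = (A + Bn)·(-3)^n.
From c(0) = 0: A = 0.
From c(1) = 6: (A + B)·(-3) = 6 ⇒ B = -2.
So c(n) = \left(- 2 n\right) \cdot (-3)^n.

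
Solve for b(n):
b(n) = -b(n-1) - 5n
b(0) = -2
First-order linear with linear forcing.
Homogeneous solution: b_h(n) = A·(-1)^n.
Try particular b_p(n) = pn + q. Substituting:
  pn + q = -(p(n-1) + q) - 5n.
Matching the n-coefficient: p = -p - 5 ⇒ p = - \frac{5}{2}.
Matching constants: q = p - q ⇒ q = - \frac{5}{4}.
General: b(n) = A·(-1)^n - \frac{5 n}{2} - \frac{5}{4}.
Apply b(0) = -2: A - \frac{5}{4} = -2 ⇒ A = - \frac{3}{4}.
So b(n) = - \frac{3 \left(-1\right)^{n}}{4} - \frac{5 n}{2} - \frac{5}{4}.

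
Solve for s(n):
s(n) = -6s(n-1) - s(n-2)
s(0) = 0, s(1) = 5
Characteristic equation: x² + 6x + 1 = 0.
Discriminant Δ = (-6)² + 4·(-1) = 32.
Roots r₁,₂ = (-6 ± √32)/2, so r₁ = -3 + 2 \sqrt{2}, r₂ = -3 - 2 \sqrt{2}.
General solution: s(n) = A·r₁^n + B·r₂^n.
From the initial conditions, A + B = 0 and r₁A + r₂B = 5.
Since r₁ - r₂ = √32: A = (5 - (0)r₂)/√32 = \frac{5 \sqrt{2}}{8}, and B = 0 - A = - \frac{5 \sqrt{2}}{8}.
So s(n) = \left(\frac{5 \sqrt{2}}{8}\right)\left(-3 + 2 \sqrt{2}\right)^n + \left(- \frac{5 \sqrt{2}}{8}\right)\left(-3 - 2 \sqrt{2}\right)^n.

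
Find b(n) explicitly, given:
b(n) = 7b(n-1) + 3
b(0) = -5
First-order linear non-homogeneous.
Homogeneous solution: b_h(n) = A·(7)^n.
Try constant particular solution b_p = K: K = 7K + 3 ⇒ K = - \frac{1}{2}.
General: b(n) = A·(7)^n - \frac{1}{2}.
Apply b(0) = -5: A - \frac{1}{2} = -5 ⇒ A = - \frac{9}{2}.
So b(n) = - \frac{9 \cdot 7^{n}}{2} - \frac{1}{2}.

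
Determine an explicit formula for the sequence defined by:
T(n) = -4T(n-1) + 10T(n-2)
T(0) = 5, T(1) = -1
Characteristic equation: x² + 4x - 10 = 0.
Discriminant Δ = (-4)² + 4·(10) = 56.
Roots r₁,₂ = (-4 ± √56)/2, so r₁ = -2 + \sqrt{14}, r₂ = - \sqrt{14} - 2.
General solution: T(n) = A·r₁^n + B·r₂^n.
From the initial conditions, A + B = 5 and r₁A + r₂B = -1.
Since r₁ - r₂ = √56: A = (-1 - (5)r₂)/√56 = \frac{9 \sqrt{14}}{28} + \frac{5}{2}, and B = 5 - A = \frac{5}{2} - \frac{9 \sqrt{14}}{28}.
So T(n) = \left(\frac{9 \sqrt{14}}{28} + \frac{5}{2}\right)\left(-2 + \sqrt{14}\right)^n + \left(\frac{5}{2} - \frac{9 \sqrt{14}}{28}\right)\left(- \sqrt{14} - 2\right)^n.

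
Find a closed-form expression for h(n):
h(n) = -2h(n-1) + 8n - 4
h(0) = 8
First-order linear with linear forcing.
Homogeneous solution: h_h(n) = A·(-2)^n.
Try particular h_p(n) = pn + q. Substituting:
  pn + q = -2(p(n-1) + q) + 8n - 4.
Matching the n-coefficient: p = -2p + 8 ⇒ p = \frac{8}{3}.
Matching constants: q = 2p - 2q - 4 ⇒ q = \frac{4}{9}.
General: h(n) = A·(-2)^n + \frac{8 n}{3} + \frac{4}{9}.
Apply h(0) = 8: A + \frac{4}{9} = 8 ⇒ A = \frac{68}{9}.
So h(n) = \frac{68 \left(-2\right)^{n}}{9} + \frac{8 n}{3} + \frac{4}{9}.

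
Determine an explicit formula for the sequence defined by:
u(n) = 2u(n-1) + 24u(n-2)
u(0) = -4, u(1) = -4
Characteristic equation: x² - 2x - 24 = 0, which factors as (x - (6))(x - (-4)) = 0.
Roots r₁ = 6, r₂ = -4 (distinct).
General solution: u(n) = A·(6)^n + B·(-4)^n.
From u(0) = -4: A + B = -4.
From u(1) = -4: 6A - 4B = -4.
Solving: A = -2, B = -2.
So u(n) = - 2 \left(-4\right)^{n} - 2 \cdot 6^{n}.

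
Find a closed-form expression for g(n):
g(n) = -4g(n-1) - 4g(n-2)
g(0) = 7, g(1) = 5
Characteristic equation: x² + 4x + 4 = 0, which is (x - (-2))².
Repeated root r = -2.
General solution: g(n) = (A + Bn)·(-2)^n.
From g(0) = 7: A = 7.
From g(1) = 5: (A + B)·(-2) = 5 ⇒ B = - \frac{19}{2}.
So g(n) = \left(7 - \frac{19 n}{2}\right) \cdot (-2)^n.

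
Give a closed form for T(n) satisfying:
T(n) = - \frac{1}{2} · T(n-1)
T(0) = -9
Pure geometric recurrence with ratio - \frac{1}{2}.
By induction T(n) = T(0) · (- \frac{1}{2})^n = - 9 \left(- \frac{1}{2}\right)^{n}.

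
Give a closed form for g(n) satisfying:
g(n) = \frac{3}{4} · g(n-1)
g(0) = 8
Pure geometric recurrence with ratio \frac{3}{4}.
By induction g(n) = g(0) · (\frac{3}{4})^n = 8 \left(\frac{3}{4}\right)^{n}.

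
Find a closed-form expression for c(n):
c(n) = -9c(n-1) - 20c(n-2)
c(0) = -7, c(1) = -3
Characteristic equation: x² + 9x + 20 = 0, which factors as (x - (-4))(x - (-5)) = 0.
Roots r₁ = -4, r₂ = -5 (distinct).
General solution: c(n) = A·(-4)^n + B·(-5)^n.
From c(0) = -7: A + B = -7.
From c(1) = -3: -4A - 5B = -3.
Solving: A = -38, B = 31.
So c(n) = - 38 \left(-4\right)^{n} + 31 \left(-5\right)^{n}.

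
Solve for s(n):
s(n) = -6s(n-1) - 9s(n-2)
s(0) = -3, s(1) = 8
Characteristic equation: x² + 6x + 9 = 0, which is (x - (-3))².
Repeated root r = -3.
General solution: s(n) = (A + Bn)·(-3)^n.
From s(0) = -3: A = -3.
From s(1) = 8: (A + B)·(-3) = 8 ⇒ B = \frac{1}{3}.
So s(n) = \left(\frac{n}{3} - 3\right) \cdot (-3)^n.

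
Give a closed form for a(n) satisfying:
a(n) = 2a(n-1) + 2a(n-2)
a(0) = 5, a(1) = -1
Characteristic equation: x² - 2x - 2 = 0.
Discriminant Δ = (2)² + 4·(2) = 12.
Roots r₁,₂ = (2 ± √12)/2, so r₁ = 1 + \sqrt{3}, r₂ = 1 - \sqrt{3}.
General solution: a(n) = A·r₁^n + B·r₂^n.
From the initial conditions, A + B = 5 and r₁A + r₂B = -1.
Since r₁ - r₂ = √12: A = (-1 - (5)r₂)/√12 = \frac{5}{2} - \sqrt{3}, and B = 5 - A = \sqrt{3} + \frac{5}{2}.
So a(n) = \left(\frac{5}{2} - \sqrt{3}\right)\left(1 + \sqrt{3}\right)^n + \left(\sqrt{3} + \frac{5}{2}\right)\left(1 - \sqrt{3}\right)^n.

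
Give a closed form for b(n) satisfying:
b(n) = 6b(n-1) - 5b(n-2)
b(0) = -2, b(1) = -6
Characteristic equation: x² - 6x + 5 = 0, which factors as (x - (1))(x - (5)) = 0.
Roots r₁ = 1, r₂ = 5 (distinct).
General solution: b(n) = A·(1)^n + B·(5)^n.
From b(0) = -2: A + B = -2.
From b(1) = -6: A + 5B = -6.
Solving: A = -1, B = -1.
So b(n) = - 5^{n} - 1.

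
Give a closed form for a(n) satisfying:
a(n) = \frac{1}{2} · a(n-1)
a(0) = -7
Pure geometric recurrence with ratio \frac{1}{2}.
By induction a(n) = a(0) · (\frac{1}{2})^n = - 7 \cdot 2^{- n}.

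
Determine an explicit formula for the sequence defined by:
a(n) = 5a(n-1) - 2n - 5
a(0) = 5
First-order linear with linear forcing.
Homogeneous solution: a_h(n) = A·(5)^n.
Try particular a_p(n) = pn + q. Substituting:
  pn + q = 5(p(n-1) + q) - 2n - 5.
Matching the n-coefficient: p = 5p - 2 ⇒ p = \frac{1}{2}.
Matching constants: q = -5p + 5q - 5 ⇒ q = \frac{15}{8}.
General: a(n) = A·(5)^n + \frac{n}{2} + \frac{15}{8}.
Apply a(0) = 5: A + \frac{15}{8} = 5 ⇒ A = \frac{25}{8}.
So a(n) = \frac{25 \cdot 5^{n}}{8} + \frac{n}{2} + \frac{15}{8}.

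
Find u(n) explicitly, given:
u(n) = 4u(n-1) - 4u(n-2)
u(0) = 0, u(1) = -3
Characteristic equation: x² - 4x + 4 = 0, which is (x - (2))².
Repeated root r = 2.
General solution: u(n) = (A + Bn)·(2)^n.
From u(0) = 0: A = 0.
From u(1) = -3: (A + B)·(2) = -3 ⇒ B = - \frac{3}{2}.
So u(n) = \left(- \frac{3 n}{2}\right) \cdot (2)^n.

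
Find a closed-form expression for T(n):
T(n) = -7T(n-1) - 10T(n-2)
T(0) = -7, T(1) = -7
Characteristic equation: x² + 7x + 10 = 0, which factors as (x - (-2))(x - (-5)) = 0.
Roots r₁ = -2, r₂ = -5 (distinct).
General solution: T(n) = A·(-2)^n + B·(-5)^n.
From T(0) = -7: A + B = -7.
From T(1) = -7: -2A - 5B = -7.
Solving: A = -14, B = 7.
So T(n) = - 14 \left(-2\right)^{n} + 7 \left(-5\right)^{n}.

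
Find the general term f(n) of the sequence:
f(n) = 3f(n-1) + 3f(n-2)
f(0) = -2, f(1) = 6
Characteristic equation: x² - 3x - 3 = 0.
Discriminant Δ = (3)² + 4·(3) = 21.
Roots r₁,₂ = (3 ± √21)/2, so r₁ = \frac{3}{2} + \frac{\sqrt{21}}{2}, r₂ = \frac{3}{2} - \frac{\sqrt{21}}{2}.
General solution: f(n) = A·r₁^n + B·r₂^n.
From the initial conditions, A + B = -2 and r₁A + r₂B = 6.
Since r₁ - r₂ = √21: A = (6 - (-2)r₂)/√21 = -1 + \frac{3 \sqrt{21}}{7}, and B = -2 - A = - \frac{3 \sqrt{21}}{7} - 1.
So f(n) = \left(-1 + \frac{3 \sqrt{21}}{7}\right)\left(\frac{3}{2} + \frac{\sqrt{21}}{2}\right)^n + \left(- \frac{3 \sqrt{21}}{7} - 1\right)\left(\frac{3}{2} - \frac{\sqrt{21}}{2}\right)^n.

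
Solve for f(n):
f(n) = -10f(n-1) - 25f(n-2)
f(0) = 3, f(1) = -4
Characteristic equation: x² + 10x + 25 = 0, which is (x - (-5))².
Repeated root r = -5.
General solution: f(n) = (A + Bn)·(-5)^n.
From f(0) = 3: A = 3.
From f(1) = -4: (A + B)·(-5) = -4 ⇒ B = - \frac{11}{5}.
So f(n) = \left(3 - \frac{11 n}{5}\right) \cdot (-5)^n.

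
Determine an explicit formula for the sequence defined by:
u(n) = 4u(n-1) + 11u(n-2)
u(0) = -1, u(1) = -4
Characteristic equation: x² - 4x - 11 = 0.
Discriminant Δ = (4)² + 4·(11) = 60.
Roots r₁,₂ = (4 ± √60)/2, so r₁ = 2 + \sqrt{15}, r₂ = 2 - \sqrt{15}.
General solution: u(n) = A·r₁^n + B·r₂^n.
From the initial conditions, A + B = -1 and r₁A + r₂B = -4.
Since r₁ - r₂ = √60: A = (-4 - (-1)r₂)/√60 = - \frac{1}{2} - \frac{\sqrt{15}}{15}, and B = -1 - A = - \frac{1}{2} + \frac{\sqrt{15}}{15}.
So u(n) = \left(- \frac{1}{2} - \frac{\sqrt{15}}{15}\right)\left(2 + \sqrt{15}\right)^n + \left(- \frac{1}{2} + \frac{\sqrt{15}}{15}\right)\left(2 - \sqrt{15}\right)^n.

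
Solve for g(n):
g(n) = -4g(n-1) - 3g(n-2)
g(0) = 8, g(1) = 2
Characteristic equation: x² + 4x + 3 = 0, which factors as (x - (-3))(x - (-1)) = 0.
Roots r₁ = -3, r₂ = -1 (distinct).
General solution: g(n) = A·(-3)^n + B·(-1)^n.
From g(0) = 8: A + B = 8.
From g(1) = 2: -3A - B = 2.
Solving: A = -5, B = 13.
So g(n) = 13 \left(-1\right)^{n} - 5 \left(-3\right)^{n}.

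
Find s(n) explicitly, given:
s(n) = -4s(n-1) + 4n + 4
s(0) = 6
First-order linear with linear forcing.
Homogeneous solution: s_h(n) = A·(-4)^n.
Try particular s_p(n) = pn + q. Substituting:
  pn + q = -4(p(n-1) + q) + 4n + 4.
Matching the n-coefficient: p = -4p + 4 ⇒ p = \frac{4}{5}.
Matching constants: q = 4p - 4q + 4 ⇒ q = \frac{36}{25}.
General: s(n) = A·(-4)^n + \frac{4 n}{5} + \frac{36}{25}.
Apply s(0) = 6: A + \frac{36}{25} = 6 ⇒ A = \frac{114}{25}.
So s(n) = \frac{114 \left(-4\right)^{n}}{25} + \frac{4 n}{5} + \frac{36}{25}.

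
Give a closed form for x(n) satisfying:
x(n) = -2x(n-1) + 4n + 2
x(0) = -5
First-order linear with linear forcing.
Homogeneous solution: x_h(n) = A·(-2)^n.
Try particular x_p(n) = pn + q. Substituting:
  pn + q = -2(p(n-1) + q) + 4n + 2.
Matching the n-coefficient: p = -2p + 4 ⇒ p = \frac{4}{3}.
Matching constants: q = 2p - 2q + 2 ⇒ q = \frac{14}{9}.
General: x(n) = A·(-2)^n + \frac{4 n}{3} + \frac{14}{9}.
Apply x(0) = -5: A + \frac{14}{9} = -5 ⇒ A = - \frac{59}{9}.
So x(n) = - \frac{59 \left(-2\right)^{n}}{9} + \frac{4 n}{3} + \frac{14}{9}.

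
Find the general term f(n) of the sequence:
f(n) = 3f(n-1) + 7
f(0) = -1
First-order linear non-homogeneous.
Homogeneous solution: f_h(n) = A·(3)^n.
Try constant particular solution f_p = K: K = 3K + 7 ⇒ K = - \frac{7}{2}.
General: f(n) = A·(3)^n - \frac{7}{2}.
Apply f(0) = -1: A - \frac{7}{2} = -1 ⇒ A = \frac{5}{2}.
So f(n) = \frac{5 \cdot 3^{n}}{2} - \frac{7}{2}.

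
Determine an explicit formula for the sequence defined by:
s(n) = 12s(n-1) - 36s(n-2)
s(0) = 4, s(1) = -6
Characteristic equation: x² - 12x + 36 = 0, which is (x - (6))².
Repeated root r = 6.
General solution: s(n) = (A + Bn)·(6)^n.
From s(0) = 4: A = 4.
From s(1) = -6: (A + B)·(6) = -6 ⇒ B = -5.
So s(n) = \left(4 - 5 n\right) \cdot (6)^n.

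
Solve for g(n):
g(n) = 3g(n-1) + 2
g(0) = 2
First-order linear non-homogeneous.
Homogeneous solution: g_h(n) = A·(3)^n.
Try constant particular solution g_p = K: K = 3K + 2 ⇒ K = -1.
General: g(n) = A·(3)^n - 1.
Apply g(0) = 2: A - 1 = 2 ⇒ A = 3.
So g(n) = 3 \cdot 3^{n} - 1.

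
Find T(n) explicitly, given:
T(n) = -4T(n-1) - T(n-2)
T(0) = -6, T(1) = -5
Characteristic equation: x² + 4x + 1 = 0.
Discriminant Δ = (-4)² + 4·(-1) = 12.
Roots r₁,₂ = (-4 ± √12)/2, so r₁ = -2 + \sqrt{3}, r₂ = -2 - \sqrt{3}.
General solution: T(n) = A·r₁^n + B·r₂^n.
From the initial conditions, A + B = -6 and r₁A + r₂B = -5.
Since r₁ - r₂ = √12: A = (-5 - (-6)r₂)/√12 = - \frac{17 \sqrt{3}}{6} - 3, and B = -6 - A = -3 + \frac{17 \sqrt{3}}{6}.
So T(n) = \left(- \frac{17 \sqrt{3}}{6} - 3\right)\left(-2 + \sqrt{3}\right)^n + \left(-3 + \frac{17 \sqrt{3}}{6}\right)\left(-2 - \sqrt{3}\right)^n.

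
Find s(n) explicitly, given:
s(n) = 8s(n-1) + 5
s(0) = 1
First-order linear non-homogeneous.
Homogeneous solution: s_h(n) = A·(8)^n.
Try constant particular solution s_p = K: K = 8K + 5 ⇒ K = - \frac{5}{7}.
General: s(n) = A·(8)^n - \frac{5}{7}.
Apply s(0) = 1: A - \frac{5}{7} = 1 ⇒ A = \frac{12}{7}.
So s(n) = \frac{12 \cdot 8^{n}}{7} - \frac{5}{7}.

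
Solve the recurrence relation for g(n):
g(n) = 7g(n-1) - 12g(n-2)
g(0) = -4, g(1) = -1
Characteristic equation: x² - 7x + 12 = 0, which factors as (x - (3))(x - (4)) = 0.
Roots r₁ = 3, r₂ = 4 (distinct).
General solution: g(n) = A·(3)^n + B·(4)^n.
From g(0) = -4: A + B = -4.
From g(1) = -1: 3A + 4B = -1.
Solving: A = -15, B = 11.
So g(n) = - 15 \cdot 3^{n} + 11 \cdot 4^{n}.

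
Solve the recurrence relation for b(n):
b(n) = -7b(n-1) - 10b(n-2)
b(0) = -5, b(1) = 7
Characteristic equation: x² + 7x + 10 = 0, which factors as (x - (-5))(x - (-2)) = 0.
Roots r₁ = -5, r₂ = -2 (distinct).
General solution: b(n) = A·(-5)^n + B·(-2)^n.
From b(0) = -5: A + B = -5.
From b(1) = 7: -5A - 2B = 7.
Solving: A = 1, B = -6.
So b(n) = - 6 \left(-2\right)^{n} + \left(-5\right)^{n}.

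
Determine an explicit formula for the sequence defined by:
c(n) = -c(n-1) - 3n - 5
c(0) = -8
First-order linear with linear forcing.
Homogeneous solution: c_h(n) = A·(-1)^n.
Try particular c_p(n) = pn + q. Substituting:
  pn + q = -(p(n-1) + q) - 3n - 5.
Matching the n-coefficient: p = -p - 3 ⇒ p = - \frac{3}{2}.
Matching constants: q = p - q - 5 ⇒ q = - \frac{13}{4}.
General: c(n) = A·(-1)^n - \frac{3 n}{2} - \frac{13}{4}.
Apply c(0) = -8: A - \frac{13}{4} = -8 ⇒ A = - \frac{19}{4}.
So c(n) = - \frac{19 \left(-1\right)^{n}}{4} - \frac{3 n}{2} - \frac{13}{4}.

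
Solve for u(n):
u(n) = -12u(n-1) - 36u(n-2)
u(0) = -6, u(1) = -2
Characteristic equation: x² + 12x + 36 = 0, which is (x - (-6))².
Repeated root r = -6.
General solution: u(n) = (A + Bn)·(-6)^n.
From u(0) = -6: A = -6.
From u(1) = -2: (A + B)·(-6) = -2 ⇒ B = \frac{19}{3}.
So u(n) = \left(\frac{19 n}{3} - 6\right) \cdot (-6)^n.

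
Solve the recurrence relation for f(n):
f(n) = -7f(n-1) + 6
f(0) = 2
First-order linear non-homogeneous.
Homogeneous solution: f_h(n) = A·(-7)^n.
Try constant particular solution f_p = K: K = -7K + 6 ⇒ K = \frac{3}{4}.
General: f(n) = A·(-7)^n + \frac{3}{4}.
Apply f(0) = 2: A + \frac{3}{4} = 2 ⇒ A = \frac{5}{4}.
So f(n) = \frac{5 \left(-7\right)^{n}}{4} + \frac{3}{4}.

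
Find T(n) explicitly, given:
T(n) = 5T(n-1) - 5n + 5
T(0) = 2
First-order linear with linear forcing.
Homogeneous solution: T_h(n) = A·(5)^n.
Try particular T_p(n) = pn + q. Substituting:
  pn + q = 5(p(n-1) + q) - 5n + 5.
Matching the n-coefficient: p = 5p - 5 ⇒ p = \frac{5}{4}.
Matching constants: q = -5p + 5q + 5 ⇒ q = \frac{5}{16}.
General: T(n) = A·(5)^n + \frac{5 n}{4} + \frac{5}{16}.
Apply T(0) = 2: A + \frac{5}{16} = 2 ⇒ A = \frac{27}{16}.
So T(n) = \frac{27 \cdot 5^{n}}{16} + \frac{5 n}{4} + \frac{5}{16}.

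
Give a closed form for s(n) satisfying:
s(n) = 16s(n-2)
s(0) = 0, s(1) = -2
Characteristic equation: x² - 16 = 0, which factors as (x - (4))(x - (-4)) = 0.
Roots r₁ = 4, r₂ = -4 (distinct).
General solution: s(n) = A·(4)^n + B·(-4)^n.
From s(0) = 0: A + B = 0.
From s(1) = -2: 4A - 4B = -2.
Solving: A = - \frac{1}{4}, B = \frac{1}{4}.
So s(n) = \frac{\left(-4\right)^{n}}{4} - \frac{4^{n}}{4}.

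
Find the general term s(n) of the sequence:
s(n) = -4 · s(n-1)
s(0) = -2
Pure geometric recurrence with ratio -4.
By induction s(n) = s(0) · (-4)^n = - 2 \left(-4\right)^{n}.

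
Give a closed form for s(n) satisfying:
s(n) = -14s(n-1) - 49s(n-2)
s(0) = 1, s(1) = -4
Characteristic equation: x² + 14x + 49 = 0, which is (x - (-7))².
Repeated root r = -7.
General solution: s(n) = (A + Bn)·(-7)^n.
From s(0) = 1: A = 1.
From s(1) = -4: (A + B)·(-7) = -4 ⇒ B = - \frac{3}{7}.
So s(n) = \left(1 - \frac{3 n}{7}\right) \cdot (-7)^n.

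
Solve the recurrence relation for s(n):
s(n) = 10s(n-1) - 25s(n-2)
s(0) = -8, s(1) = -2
Characteristic equation: x² - 10x + 25 = 0, which is (x - (5))².
Repeated root r = 5.
General solution: s(n) = (A + Bn)·(5)^n.
From s(0) = -8: A = -8.
From s(1) = -2: (A + B)·(5) = -2 ⇒ B = \frac{38}{5}.
So s(n) = \left(\frac{38 n}{5} - 8\right) \cdot (5)^n.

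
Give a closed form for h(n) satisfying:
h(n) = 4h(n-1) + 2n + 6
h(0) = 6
First-order linear with linear forcing.
Homogeneous solution: h_h(n) = A·(4)^n.
Try particular h_p(n) = pn + q. Substituting:
  pn + q = 4(p(n-1) + q) + 2n + 6.
Matching the n-coefficient: p = 4p + 2 ⇒ p = - \frac{2}{3}.
Matching constants: q = -4p + 4q + 6 ⇒ q = - \frac{26}{9}.
General: h(n) = A·(4)^n - \frac{2 n}{3} - \frac{26}{9}.
Apply h(0) = 6: A - \frac{26}{9} = 6 ⇒ A = \frac{80}{9}.
So h(n) = \frac{80 \cdot 4^{n}}{9} - \frac{2 n}{3} - \frac{26}{9}.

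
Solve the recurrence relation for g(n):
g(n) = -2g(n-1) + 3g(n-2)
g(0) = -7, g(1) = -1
Characteristic equation: x² + 2x - 3 = 0, which factors as (x - (1))(x - (-3)) = 0.
Roots r₁ = 1, r₂ = -3 (distinct).
General solution: g(n) = A·(1)^n + B·(-3)^n.
From g(0) = -7: A + B = -7.
From g(1) = -1: A - 3B = -1.
Solving: A = - \frac{11}{2}, B = - \frac{3}{2}.
So g(n) = - \frac{3 \left(-3\right)^{n}}{2} - \frac{11}{2}.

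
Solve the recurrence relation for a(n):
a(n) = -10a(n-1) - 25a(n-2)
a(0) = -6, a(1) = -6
Characteristic equation: x² + 10x + 25 = 0, which is (x - (-5))².
Repeated root r = -5.
General solution: a(n) = (A + Bn)·(-5)^n.
From a(0) = -6: A = -6.
From a(1) = -6: (A + B)·(-5) = -6 ⇒ B = \frac{36}{5}.
So a(n) = \left(\frac{36 n}{5} - 6\right) \cdot (-5)^n.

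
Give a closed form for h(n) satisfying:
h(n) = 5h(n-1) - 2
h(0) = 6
First-order linear non-homogeneous.
Homogeneous solution: h_h(n) = A·(5)^n.
Try constant particular solution h_p = K: K = 5K - 2 ⇒ K = \frac{1}{2}.
General: h(n) = A·(5)^n + \frac{1}{2}.
Apply h(0) = 6: A + \frac{1}{2} = 6 ⇒ A = \frac{11}{2}.
So h(n) = \frac{11 \cdot 5^{n}}{2} + \frac{1}{2}.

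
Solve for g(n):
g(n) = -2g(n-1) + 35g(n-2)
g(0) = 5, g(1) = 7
Characteristic equation: x² + 2x - 35 = 0, which factors as (x - (-7))(x - (5)) = 0.
Roots r₁ = -7, r₂ = 5 (distinct).
General solution: g(n) = A·(-7)^n + B·(5)^n.
From g(0) = 5: A + B = 5.
From g(1) = 7: -7A + 5B = 7.
Solving: A = \frac{3}{2}, B = \frac{7}{2}.
So g(n) = \frac{3 \left(-7\right)^{n}}{2} + \frac{7 \cdot 5^{n}}{2}.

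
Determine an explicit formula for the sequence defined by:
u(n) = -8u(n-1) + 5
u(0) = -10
First-order linear non-homogeneous.
Homogeneous solution: u_h(n) = A·(-8)^n.
Try constant particular solution u_p = K: K = -8K + 5 ⇒ K = \frac{5}{9}.
General: u(n) = A·(-8)^n + \frac{5}{9}.
Apply u(0) = -10: A + \frac{5}{9} = -10 ⇒ A = - \frac{95}{9}.
So u(n) = \frac{5}{9} - \frac{95 \left(-8\right)^{n}}{9}.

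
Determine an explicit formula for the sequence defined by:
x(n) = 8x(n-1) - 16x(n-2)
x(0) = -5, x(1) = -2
Characteristic equation: x² - 8x + 16 = 0, which is (x - (4))².
Repeated root r = 4.
General solution: x(n) = (A + Bn)·(4)^n.
From x(0) = -5: A = -5.
From x(1) = -2: (A + B)·(4) = -2 ⇒ B = \frac{9}{2}.
So x(n) = \left(\frac{9 n}{2} - 5\right) \cdot (4)^n.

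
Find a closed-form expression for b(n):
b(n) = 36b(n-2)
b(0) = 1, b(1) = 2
Characteristic equation: x² - 36 = 0, which factors as (x - (6))(x - (-6)) = 0.
Roots r₁ = 6, r₂ = -6 (distinct).
General solution: b(n) = A·(6)^n + B·(-6)^n.
From b(0) = 1: A + B = 1.
From b(1) = 2: 6A - 6B = 2.
Solving: A = \frac{2}{3}, B = \frac{1}{3}.
So b(n) = \frac{\left(-6\right)^{n}}{3} + \frac{2 \cdot 6^{n}}{3}.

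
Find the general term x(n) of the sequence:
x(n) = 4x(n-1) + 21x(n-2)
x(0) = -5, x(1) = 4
Characteristic equation: x² - 4x - 21 = 0, which factors as (x - (7))(x - (-3)) = 0.
Roots r₁ = 7, r₂ = -3 (distinct).
General solution: x(n) = A·(7)^n + B·(-3)^n.
From x(0) = -5: A + B = -5.
From x(1) = 4: 7A - 3B = 4.
Solving: A = - \frac{11}{10}, B = - \frac{39}{10}.
So x(n) = - \frac{39 \left(-3\right)^{n}}{10} - \frac{11 \cdot 7^{n}}{10}.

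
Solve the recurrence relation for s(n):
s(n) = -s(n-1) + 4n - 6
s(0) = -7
First-order linear with linear forcing.
Homogeneous solution: s_h(n) = A·(-1)^n.
Try particular s_p(n) = pn + q. Substituting:
  pn + q = -(p(n-1) + q) + 4n - 6.
Matching the n-coefficient: p = -p + 4 ⇒ p = 2.
Matching constants: q = p - q - 6 ⇒ q = -2.
General: s(n) = A·(-1)^n + 2 n - 2.
Apply s(0) = -7: A - 2 = -7 ⇒ A = -5.
So s(n) = - 5 \left(-1\right)^{n} + 2 n - 2.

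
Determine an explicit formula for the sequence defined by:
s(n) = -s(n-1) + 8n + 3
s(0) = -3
First-order linear with linear forcing.
Homogeneous solution: s_h(n) = A·(-1)^n.
Try particular s_p(n) = pn + q. Substituting:
  pn + q = -(p(n-1) + q) + 8n + 3.
Matching the n-coefficient: p = -p + 8 ⇒ p = 4.
Matching constants: q = p - q + 3 ⇒ q = \frac{7}{2}.
General: s(n) = A·(-1)^n + 4 n + \frac{7}{2}.
Apply s(0) = -3: A + \frac{7}{2} = -3 ⇒ A = - \frac{13}{2}.
So s(n) = - \frac{13 \left(-1\right)^{n}}{2} + 4 n + \frac{7}{2}.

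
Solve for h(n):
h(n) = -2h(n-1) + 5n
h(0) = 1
First-order linear with linear forcing.
Homogeneous solution: h_h(n) = A·(-2)^n.
Try particular h_p(n) = pn + q. Substituting:
  pn + q = -2(p(n-1) + q) + 5n.
Matching the n-coefficient: p = -2p + 5 ⇒ p = \frac{5}{3}.
Matching constants: q = 2p - 2q ⇒ q = \frac{10}{9}.
General: h(n) = A·(-2)^n + \frac{5 n}{3} + \frac{10}{9}.
Apply h(0) = 1: A + \frac{10}{9} = 1 ⇒ A = - \frac{1}{9}.
So h(n) = - \frac{\left(-2\right)^{n}}{9} + \frac{5 n}{3} + \frac{10}{9}.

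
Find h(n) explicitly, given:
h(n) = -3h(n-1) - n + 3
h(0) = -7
First-order linear with linear forcing.
Homogeneous solution: h_h(n) = A·(-3)^n.
Try particular h_p(n) = pn + q. Substituting:
  pn + q = -3(p(n-1) + q) - n + 3.
Matching the n-coefficient: p = -3p - 1 ⇒ p = - \frac{1}{4}.
Matching constants: q = 3p - 3q + 3 ⇒ q = \frac{9}{16}.
General: h(n) = A·(-3)^n - \frac{n}{4} + \frac{9}{16}.
Apply h(0) = -7: A + \frac{9}{16} = -7 ⇒ A = - \frac{121}{16}.
So h(n) = - \frac{121 \left(-3\right)^{n}}{16} - \frac{n}{4} + \frac{9}{16}.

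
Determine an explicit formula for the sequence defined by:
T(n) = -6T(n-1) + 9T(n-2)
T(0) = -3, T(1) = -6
Characteristic equation: x² + 6x - 9 = 0.
Discriminant Δ = (-6)² + 4·(9) = 72.
Roots r₁,₂ = (-6 ± √72)/2, so r₁ = -3 + 3 \sqrt{2}, r₂ = - 3 \sqrt{2} - 3.
General solution: T(n) = A·r₁^n + B·r₂^n.
From the initial conditions, A + B = -3 and r₁A + r₂B = -6.
Since r₁ - r₂ = √72: A = (-6 - (-3)r₂)/√72 = - \frac{5 \sqrt{2}}{4} - \frac{3}{2}, and B = -3 - A = - \frac{3}{2} + \frac{5 \sqrt{2}}{4}.
So T(n) = \left(- \frac{5 \sqrt{2}}{4} - \frac{3}{2}\right)\left(-3 + 3 \sqrt{2}\right)^n + \left(- \frac{3}{2} + \frac{5 \sqrt{2}}{4}\right)\left(- 3 \sqrt{2} - 3\right)^n.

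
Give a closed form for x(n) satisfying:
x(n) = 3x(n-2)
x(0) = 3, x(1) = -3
Characteristic equation: x² - 3 = 0.
Discriminant Δ = (0)² + 4·(3) = 12.
Roots r₁,₂ = (0 ± √12)/2, so r₁ = \sqrt{3}, r₂ = - \sqrt{3}.
General solution: x(n) = A·r₁^n + B·r₂^n.
From the initial conditions, A + B = 3 and r₁A + r₂B = -3.
Since r₁ - r₂ = √12: A = (-3 - (3)r₂)/√12 = \frac{3}{2} - \frac{\sqrt{3}}{2}, and B = 3 - A = \frac{\sqrt{3}}{2} + \frac{3}{2}.
So x(n) = \left(\frac{3}{2} - \frac{\sqrt{3}}{2}\right)\left(\sqrt{3}\right)^n + \left(\frac{\sqrt{3}}{2} + \frac{3}{2}\right)\left(- \sqrt{3}\right)^n.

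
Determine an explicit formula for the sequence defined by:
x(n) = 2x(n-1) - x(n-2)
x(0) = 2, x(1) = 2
Characteristic equation: x² - 2x + 1 = 0, which is (x - (1))².
Repeated root r = 1.
General solution: x(n) = (A + Bn)·(1)^n.
From x(0) = 2: A = 2.
From x(1) = 2: (A + B)·(1) = 2 ⇒ B = 0.
So x(n) = \left(2\right) \cdot (1)^n.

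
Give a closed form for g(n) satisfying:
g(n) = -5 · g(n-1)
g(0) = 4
Pure geometric recurrence with ratio -5.
By induction g(n) = g(0) · (-5)^n = 4 \left(-5\right)^{n}.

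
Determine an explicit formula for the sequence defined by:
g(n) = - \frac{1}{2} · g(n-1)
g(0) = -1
Pure geometric recurrence with ratio - \frac{1}{2}.
By induction g(n) = g(0) · (- \frac{1}{2})^n = - \left(- \frac{1}{2}\right)^{n}.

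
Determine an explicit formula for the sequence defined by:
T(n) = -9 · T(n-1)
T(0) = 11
Pure geometric recurrence with ratio -9.
By induction T(n) = T(0) · (-9)^n = 11 \left(-9\right)^{n}.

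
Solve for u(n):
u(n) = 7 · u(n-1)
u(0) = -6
Pure geometric recurrence with ratio 7.
By induction u(n) = u(0) · (7)^n = - 6 \cdot 7^{n}.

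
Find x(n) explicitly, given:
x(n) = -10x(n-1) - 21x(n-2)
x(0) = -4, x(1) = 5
Characteristic equation: x² + 10x + 21 = 0, which factors as (x - (-3))(x - (-7)) = 0.
Roots r₁ = -3, r₂ = -7 (distinct).
General solution: x(n) = A·(-3)^n + B·(-7)^n.
From x(0) = -4: A + B = -4.
From x(1) = 5: -3A - 7B = 5.
Solving: A = - \frac{23}{4}, B = \frac{7}{4}.
So x(n) = - \frac{23 \left(-3\right)^{n}}{4} + \frac{7 \left(-7\right)^{n}}{4}.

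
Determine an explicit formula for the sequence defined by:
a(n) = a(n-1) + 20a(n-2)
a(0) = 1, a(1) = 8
Characteristic equation: x² - x - 20 = 0, which factors as (x - (-4))(x - (5)) = 0.
Roots r₁ = -4, r₂ = 5 (distinct).
General solution: a(n) = A·(-4)^n + B·(5)^n.
From a(0) = 1: A + B = 1.
From a(1) = 8: -4A + 5B = 8.
Solving: A = - \frac{1}{3}, B = \frac{4}{3}.
So a(n) = - \frac{\left(-4\right)^{n}}{3} + \frac{4 \cdot 5^{n}}{3}.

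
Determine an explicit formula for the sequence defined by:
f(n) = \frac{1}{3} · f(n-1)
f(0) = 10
Pure geometric recurrence with ratio \frac{1}{3}.
By induction f(n) = f(0) · (\frac{1}{3})^n = 10 \cdot 3^{- n}.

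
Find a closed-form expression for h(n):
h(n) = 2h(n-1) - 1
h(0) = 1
First-order linear non-homogeneous.
Homogeneous solution: h_h(n) = A·(2)^n.
Try constant particular solution h_p = K: K = 2K - 1 ⇒ K = 1.
General: h(n) = A·(2)^n + 1.
Apply h(0) = 1: A + 1 = 1 ⇒ A = 0.
So h(n) = 1.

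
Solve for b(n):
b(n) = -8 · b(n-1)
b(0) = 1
Pure geometric recurrence with ratio -8.
By induction b(n) = b(0) · (-8)^n = \left(-8\right)^{n}.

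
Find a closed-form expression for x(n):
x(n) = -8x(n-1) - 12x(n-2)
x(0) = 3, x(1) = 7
Characteristic equation: x² + 8x + 12 = 0, which factors as (x - (-6))(x - (-2)) = 0.
Roots r₁ = -6, r₂ = -2 (distinct).
General solution: x(n) = A·(-6)^n + B·(-2)^n.
From x(0) = 3: A + B = 3.
From x(1) = 7: -6A - 2B = 7.
Solving: A = - \frac{13}{4}, B = \frac{25}{4}.
So x(n) = \frac{25 \left(-2\right)^{n}}{4} - \frac{13 \left(-6\right)^{n}}{4}.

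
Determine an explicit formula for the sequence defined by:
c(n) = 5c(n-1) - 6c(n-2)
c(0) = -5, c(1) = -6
Characteristic equation: x² - 5x + 6 = 0, which factors as (x - (2))(x - (3)) = 0.
Roots r₁ = 2, r₂ = 3 (distinct).
General solution: c(n) = A·(2)^n + B·(3)^n.
From c(0) = -5: A + B = -5.
From c(1) = -6: 2A + 3B = -6.
Solving: A = -9, B = 4.
So c(n) = - 9 \cdot 2^{n} + 4 \cdot 3^{n}.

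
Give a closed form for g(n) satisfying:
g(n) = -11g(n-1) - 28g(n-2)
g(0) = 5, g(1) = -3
Characteristic equation: x² + 11x + 28 = 0, which factors as (x - (-7))(x - (-4)) = 0.
Roots r₁ = -7, r₂ = -4 (distinct).
General solution: g(n) = A·(-7)^n + B·(-4)^n.
From g(0) = 5: A + B = 5.
From g(1) = -3: -7A - 4B = -3.
Solving: A = - \frac{17}{3}, B = \frac{32}{3}.
So g(n) = \frac{32 \left(-4\right)^{n}}{3} - \frac{17 \left(-7\right)^{n}}{3}.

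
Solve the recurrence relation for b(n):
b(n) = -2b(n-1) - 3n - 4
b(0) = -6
First-order linear with linear forcing.
Homogeneous solution: b_h(n) = A·(-2)^n.
Try particular b_p(n) = pn + q. Substituting:
  pn + q = -2(p(n-1) + q) - 3n - 4.
Matching the n-coefficient: p = -2p - 3 ⇒ p = -1.
Matching constants: q = 2p - 2q - 4 ⇒ q = -2.
General: b(n) = A·(-2)^n - n - 2.
Apply b(0) = -6: A - 2 = -6 ⇒ A = -4.
So b(n) = - 4 \left(-2\right)^{n} - n - 2.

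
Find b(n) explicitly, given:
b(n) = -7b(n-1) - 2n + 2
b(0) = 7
First-order linear with linear forcing.
Homogeneous solution: b_h(n) = A·(-7)^n.
Try particular b_p(n) = pn + q. Substituting:
  pn + q = -7(p(n-1) + q) - 2n + 2.
Matching the n-coefficient: p = -7p - 2 ⇒ p = - \frac{1}{4}.
Matching constants: q = 7p - 7q + 2 ⇒ q = \frac{1}{32}.
General: b(n) = A·(-7)^n - \frac{n}{4} + \frac{1}{32}.
Apply b(0) = 7: A + \frac{1}{32} = 7 ⇒ A = \frac{223}{32}.
So b(n) = \frac{223 \left(-7\right)^{n}}{32} - \frac{n}{4} + \frac{1}{32}.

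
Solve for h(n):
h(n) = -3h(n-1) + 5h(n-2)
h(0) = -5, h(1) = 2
Characteristic equation: x² + 3x - 5 = 0.
Discriminant Δ = (-3)² + 4·(5) = 29.
Roots r₁,₂ = (-3 ± √29)/2, so r₁ = - \frac{3}{2} + \frac{\sqrt{29}}{2}, r₂ = - \frac{\sqrt{29}}{2} - \frac{3}{2}.
General solution: h(n) = A·r₁^n + B·r₂^n.
From the initial conditions, A + B = -5 and r₁A + r₂B = 2.
Since r₁ - r₂ = √29: A = (2 - (-5)r₂)/√29 = - \frac{5}{2} - \frac{11 \sqrt{29}}{58}, and B = -5 - A = - \frac{5}{2} + \frac{11 \sqrt{29}}{58}.
So h(n) = \left(- \frac{5}{2} - \frac{11 \sqrt{29}}{58}\right)\left(- \frac{3}{2} + \frac{\sqrt{29}}{2}\right)^n + \left(- \frac{5}{2} + \frac{11 \sqrt{29}}{58}\right)\left(- \frac{\sqrt{29}}{2} - \frac{3}{2}\right)^n.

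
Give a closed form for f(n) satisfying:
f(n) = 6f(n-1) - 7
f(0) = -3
First-order linear non-homogeneous.
Homogeneous solution: f_h(n) = A·(6)^n.
Try constant particular solution f_p = K: K = 6K - 7 ⇒ K = \frac{7}{5}.
General: f(n) = A·(6)^n + \frac{7}{5}.
Apply f(0) = -3: A + \frac{7}{5} = -3 ⇒ A = - \frac{22}{5}.
So f(n) = \frac{7}{5} - \frac{22 \cdot 6^{n}}{5}.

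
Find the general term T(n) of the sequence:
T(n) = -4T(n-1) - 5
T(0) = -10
First-order linear non-homogeneous.
Homogeneous solution: T_h(n) = A·(-4)^n.
Try constant particular solution T_p = K: K = -4K - 5 ⇒ K = -1.
General: T(n) = A·(-4)^n - 1.
Apply T(0) = -10: A - 1 = -10 ⇒ A = -9.
So T(n) = - 9 \left(-4\right)^{n} - 1.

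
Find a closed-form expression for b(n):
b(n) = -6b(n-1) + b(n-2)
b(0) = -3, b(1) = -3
Characteristic equation: x² + 6x - 1 = 0.
Discriminant Δ = (-6)² + 4·(1) = 40.
Roots r₁,₂ = (-6 ± √40)/2, so r₁ = -3 + \sqrt{10}, r₂ = - \sqrt{10} - 3.
General solution: b(n) = A·r₁^n + B·r₂^n.
From the initial conditions, A + B = -3 and r₁A + r₂B = -3.
Since r₁ - r₂ = √40: A = (-3 - (-3)r₂)/√40 = - \frac{3 \sqrt{10}}{5} - \frac{3}{2}, and B = -3 - A = - \frac{3}{2} + \frac{3 \sqrt{10}}{5}.
So b(n) = \left(- \frac{3 \sqrt{10}}{5} - \frac{3}{2}\right)\left(-3 + \sqrt{10}\right)^n + \left(- \frac{3}{2} + \frac{3 \sqrt{10}}{5}\right)\left(- \sqrt{10} - 3\right)^n.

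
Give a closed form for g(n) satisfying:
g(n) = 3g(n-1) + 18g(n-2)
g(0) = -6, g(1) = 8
Characteristic equation: x² - 3x - 18 = 0, which factors as (x - (6))(x - (-3)) = 0.
Roots r₁ = 6, r₂ = -3 (distinct).
General solution: g(n) = A·(6)^n + B·(-3)^n.
From g(0) = -6: A + B = -6.
From g(1) = 8: 6A - 3B = 8.
Solving: A = - \frac{10}{9}, B = - \frac{44}{9}.
So g(n) = - \frac{44 \left(-3\right)^{n}}{9} - \frac{10 \cdot 6^{n}}{9}.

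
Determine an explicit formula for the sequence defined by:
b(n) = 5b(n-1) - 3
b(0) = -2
First-order linear non-homogeneous.
Homogeneous solution: b_h(n) = A·(5)^n.
Try constant particular solution b_p = K: K = 5K - 3 ⇒ K = \frac{3}{4}.
General: b(n) = A·(5)^n + \frac{3}{4}.
Apply b(0) = -2: A + \frac{3}{4} = -2 ⇒ A = - \frac{11}{4}.
So b(n) = \frac{3}{4} - \frac{11 \cdot 5^{n}}{4}.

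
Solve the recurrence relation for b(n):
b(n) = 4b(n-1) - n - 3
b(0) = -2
First-order linear with linear forcing.
Homogeneous solution: b_h(n) = A·(4)^n.
Try particular b_p(n) = pn + q. Substituting:
  pn + q = 4(p(n-1) + q) - n - 3.
Matching the n-coefficient: p = 4p - 1 ⇒ p = \frac{1}{3}.
Matching constants: q = -4p + 4q - 3 ⇒ q = \frac{13}{9}.
General: b(n) = A·(4)^n + \frac{n}{3} + \frac{13}{9}.
Apply b(0) = -2: A + \frac{13}{9} = -2 ⇒ A = - \frac{31}{9}.
So b(n) = - \frac{31 \cdot 4^{n}}{9} + \frac{n}{3} + \frac{13}{9}.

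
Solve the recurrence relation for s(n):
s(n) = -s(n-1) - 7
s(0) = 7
First-order linear non-homogeneous.
Homogeneous solution: s_h(n) = A·(-1)^n.
Try constant particular solution s_p = K: K = -K - 7 ⇒ K = - \frac{7}{2}.
General: s(n) = A·(-1)^n - \frac{7}{2}.
Apply s(0) = 7: A - \frac{7}{2} = 7 ⇒ A = \frac{21}{2}.
So s(n) = \frac{21 \left(-1\right)^{n}}{2} - \frac{7}{2}.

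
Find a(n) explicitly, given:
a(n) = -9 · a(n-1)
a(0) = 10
Pure geometric recurrence with ratio -9.
By induction a(n) = a(0) · (-9)^n = 10 \left(-9\right)^{n}.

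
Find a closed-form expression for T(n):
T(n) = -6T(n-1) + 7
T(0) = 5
First-order linear non-homogeneous.
Homogeneous solution: T_h(n) = A·(-6)^n.
Try constant particular solution T_p = K: K = -6K + 7 ⇒ K = 1.
General: T(n) = A·(-6)^n + 1.
Apply T(0) = 5: A + 1 = 5 ⇒ A = 4.
So T(n) = 4 \left(-6\right)^{n} + 1.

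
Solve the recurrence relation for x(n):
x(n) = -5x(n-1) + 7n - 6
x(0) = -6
First-order linear with linear forcing.
Homogeneous solution: x_h(n) = A·(-5)^n.
Try particular x_p(n) = pn + q. Substituting:
  pn + q = -5(p(n-1) + q) + 7n - 6.
Matching the n-coefficient: p = -5p + 7 ⇒ p = \frac{7}{6}.
Matching constants: q = 5p - 5q - 6 ⇒ q = - \frac{1}{36}.
General: x(n) = A·(-5)^n + \frac{7 n}{6} - \frac{1}{36}.
Apply x(0) = -6: A - \frac{1}{36} = -6 ⇒ A = - \frac{215}{36}.
So x(n) = - \frac{215 \left(-5\right)^{n}}{36} + \frac{7 n}{6} - \frac{1}{36}.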